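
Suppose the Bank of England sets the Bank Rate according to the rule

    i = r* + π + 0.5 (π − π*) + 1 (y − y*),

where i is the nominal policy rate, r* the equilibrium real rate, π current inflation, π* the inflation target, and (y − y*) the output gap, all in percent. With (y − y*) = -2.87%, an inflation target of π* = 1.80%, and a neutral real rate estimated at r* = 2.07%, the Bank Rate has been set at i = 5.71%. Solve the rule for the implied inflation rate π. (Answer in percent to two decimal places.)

Collecting π: i = r* + (1 + 0.5) π − 0.5 π* + 1 (y − y*)
1.5 π = 5.71 − 2.07 + 0.5 × 1.80 − 1 × (-2.87) = 7.41
π = 7.41 / 1.5 = 4.94

4.94%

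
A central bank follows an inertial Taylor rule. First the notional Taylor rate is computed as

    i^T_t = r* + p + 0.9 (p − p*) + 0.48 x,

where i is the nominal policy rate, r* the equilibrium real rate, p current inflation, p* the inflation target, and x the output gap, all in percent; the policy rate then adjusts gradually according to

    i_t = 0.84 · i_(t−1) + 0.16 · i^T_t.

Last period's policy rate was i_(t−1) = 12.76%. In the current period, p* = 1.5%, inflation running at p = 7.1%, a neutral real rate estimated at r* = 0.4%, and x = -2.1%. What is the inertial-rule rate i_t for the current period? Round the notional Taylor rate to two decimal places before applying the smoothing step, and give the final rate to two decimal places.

i^T_t = 0.4 + 7.1 + 0.9 × (7.1 − 1.5) + 0.48 × (-2.1)
   = 0.4 + 7.1 + 5.04 − 1.008 = 11.53
i_t = 0.84 × 12.76 + 0.16 × 11.53 = 10.7184 + 1.8448 = 12.56

12.56%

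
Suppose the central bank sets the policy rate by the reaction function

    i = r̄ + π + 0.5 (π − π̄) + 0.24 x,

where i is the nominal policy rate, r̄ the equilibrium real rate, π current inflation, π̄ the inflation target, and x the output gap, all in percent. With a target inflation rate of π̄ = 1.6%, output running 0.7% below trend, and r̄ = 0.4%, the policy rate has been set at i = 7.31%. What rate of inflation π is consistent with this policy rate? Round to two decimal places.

5.25%

Output 0.7% below potential → x = -0.7.
Collecting π: i = r̄ + (1 + 0.5) π − 0.5 π̄ + 0.24 x
1.5 π = 7.31 − 0.4 + 0.5 × 1.6 − 0.24 × (-0.7) = 7.878
π = 7.878 / 1.5 = 5.25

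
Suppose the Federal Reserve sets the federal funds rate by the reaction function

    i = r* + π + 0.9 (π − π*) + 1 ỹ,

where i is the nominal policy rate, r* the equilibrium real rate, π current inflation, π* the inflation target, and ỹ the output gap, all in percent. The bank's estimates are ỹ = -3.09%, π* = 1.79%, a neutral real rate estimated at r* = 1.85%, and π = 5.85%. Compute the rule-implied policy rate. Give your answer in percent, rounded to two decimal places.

8.26%

i = 1.85 + 5.85 + 0.9 × (5.85 − 1.79) + 1 × (-3.09)
   = 1.85 + 5.85 + 3.654 − 3.09 = 8.26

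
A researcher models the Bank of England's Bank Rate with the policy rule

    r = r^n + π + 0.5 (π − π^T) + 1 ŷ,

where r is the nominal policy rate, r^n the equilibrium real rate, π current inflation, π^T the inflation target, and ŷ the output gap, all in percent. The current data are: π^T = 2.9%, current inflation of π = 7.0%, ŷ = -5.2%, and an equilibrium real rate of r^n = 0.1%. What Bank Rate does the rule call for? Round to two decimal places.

3.95%

r = 0.1 + 7.0 + 0.5 × (7.0 − 2.9) + 1 × (-5.2)
   = 0.1 + 7 + 2.05 − 5.2 = 3.95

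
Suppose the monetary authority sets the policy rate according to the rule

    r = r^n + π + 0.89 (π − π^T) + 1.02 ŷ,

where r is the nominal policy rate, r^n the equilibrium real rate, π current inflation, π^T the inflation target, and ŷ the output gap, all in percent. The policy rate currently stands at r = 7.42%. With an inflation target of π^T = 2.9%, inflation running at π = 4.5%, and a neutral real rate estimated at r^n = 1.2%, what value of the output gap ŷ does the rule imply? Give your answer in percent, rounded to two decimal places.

1.02 ŷ = 7.42 − 1.2 − 4.5 − 0.89 × (4.5 − 2.9) = 0.296
ŷ = 0.296 / 1.02 = 0.29

0.29%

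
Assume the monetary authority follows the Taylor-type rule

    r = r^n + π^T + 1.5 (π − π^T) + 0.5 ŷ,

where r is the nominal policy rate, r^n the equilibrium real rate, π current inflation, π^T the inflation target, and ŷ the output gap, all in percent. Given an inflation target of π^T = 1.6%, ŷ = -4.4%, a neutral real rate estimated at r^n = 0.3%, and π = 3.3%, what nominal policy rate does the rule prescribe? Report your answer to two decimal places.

r = 0.3 + 1.6 + 1.5 × (3.3 − 1.6) + 0.5 × (-4.4)
   = 0.3 + 1.6 + 2.55 − 2.2 = 2.25

2.25%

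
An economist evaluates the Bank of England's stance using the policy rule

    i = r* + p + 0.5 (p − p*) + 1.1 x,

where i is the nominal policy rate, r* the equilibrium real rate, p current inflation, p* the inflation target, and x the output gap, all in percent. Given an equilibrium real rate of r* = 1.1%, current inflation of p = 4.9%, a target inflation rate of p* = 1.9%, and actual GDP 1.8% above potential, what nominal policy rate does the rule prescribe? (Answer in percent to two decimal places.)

Output 1.8% above potential → x = 1.8.
i = 1.1 + 4.9 + 0.5 × (4.9 − 1.9) + 1.1 × 1.8
   = 1.1 + 4.9 + 1.5 + 1.98 = 9.48

9.48%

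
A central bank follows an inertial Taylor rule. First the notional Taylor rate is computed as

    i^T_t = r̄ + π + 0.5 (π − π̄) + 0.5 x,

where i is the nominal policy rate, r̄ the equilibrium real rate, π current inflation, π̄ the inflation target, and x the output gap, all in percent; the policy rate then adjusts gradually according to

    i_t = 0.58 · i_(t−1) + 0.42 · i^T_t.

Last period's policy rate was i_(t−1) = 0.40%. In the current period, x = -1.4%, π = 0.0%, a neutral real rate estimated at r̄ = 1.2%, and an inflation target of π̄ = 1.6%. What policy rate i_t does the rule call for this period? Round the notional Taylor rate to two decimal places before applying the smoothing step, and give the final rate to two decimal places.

i^T_t = 1.2 + 0.0 + 0.5 × (0.0 − 1.6) + 0.5 × (-1.4)
   = 1.2 + 0 − 0.8 − 0.7 = -0.30
i_t = 0.58 × 0.40 + 0.42 × (-0.30) = 0.232 − 0.126 = 0.11

0.11%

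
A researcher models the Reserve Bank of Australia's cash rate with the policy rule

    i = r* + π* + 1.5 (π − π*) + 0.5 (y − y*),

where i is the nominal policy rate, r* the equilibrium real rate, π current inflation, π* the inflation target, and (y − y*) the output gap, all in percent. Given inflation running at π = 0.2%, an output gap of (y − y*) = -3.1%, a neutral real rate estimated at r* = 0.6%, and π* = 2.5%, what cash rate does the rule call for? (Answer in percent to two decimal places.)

-1.90%

i = 0.6 + 2.5 + 1.5 × (0.2 − 2.5) + 0.5 × (-3.1)
   = 0.6 + 2.5 − 3.45 − 1.55 = -1.90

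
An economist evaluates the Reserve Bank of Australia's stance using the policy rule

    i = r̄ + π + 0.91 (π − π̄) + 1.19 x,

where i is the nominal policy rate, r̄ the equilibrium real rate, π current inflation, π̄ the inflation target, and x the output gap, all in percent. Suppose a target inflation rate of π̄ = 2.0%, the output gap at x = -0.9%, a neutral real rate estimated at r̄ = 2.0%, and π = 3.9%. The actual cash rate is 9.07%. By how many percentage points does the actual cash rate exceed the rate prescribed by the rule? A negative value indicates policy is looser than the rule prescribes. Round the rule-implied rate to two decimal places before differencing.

2.51 pp

i = 2.0 + 3.9 + 0.91 × (3.9 − 2.0) + 1.19 × (-0.9)
   = 2.0 + 3.9 + 1.729 − 1.071 = 6.56
Deviation = 9.07 − 6.56 = 2.51 pp.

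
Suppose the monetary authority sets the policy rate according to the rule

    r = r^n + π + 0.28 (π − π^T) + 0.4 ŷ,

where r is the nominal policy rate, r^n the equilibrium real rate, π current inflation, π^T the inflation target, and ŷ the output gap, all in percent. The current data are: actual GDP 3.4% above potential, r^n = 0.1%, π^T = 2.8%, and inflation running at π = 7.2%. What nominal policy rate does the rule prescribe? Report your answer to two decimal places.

Output 3.4% above potential → ŷ = 3.4.
r = 0.1 + 7.2 + 0.28 × (7.2 − 2.8) + 0.4 × 3.4
   = 0.1 + 7.2 + 1.232 + 1.36 = 9.89

9.89%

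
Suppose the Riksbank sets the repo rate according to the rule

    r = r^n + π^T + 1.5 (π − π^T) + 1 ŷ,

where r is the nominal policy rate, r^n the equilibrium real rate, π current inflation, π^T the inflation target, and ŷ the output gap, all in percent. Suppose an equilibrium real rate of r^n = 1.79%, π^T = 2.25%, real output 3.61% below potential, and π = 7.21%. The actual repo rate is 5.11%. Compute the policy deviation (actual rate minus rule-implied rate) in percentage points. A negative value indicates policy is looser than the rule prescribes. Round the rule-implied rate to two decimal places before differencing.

Output 3.61% below potential → ŷ = -3.61.
r = 1.79 + 2.25 + 1.5 × (7.21 − 2.25) + 1 × (-3.61)
   = 1.79 + 2.25 + 7.44 − 3.61 = 7.87
Deviation = 5.11 − 7.87 = -2.76 pp.

-2.76 pp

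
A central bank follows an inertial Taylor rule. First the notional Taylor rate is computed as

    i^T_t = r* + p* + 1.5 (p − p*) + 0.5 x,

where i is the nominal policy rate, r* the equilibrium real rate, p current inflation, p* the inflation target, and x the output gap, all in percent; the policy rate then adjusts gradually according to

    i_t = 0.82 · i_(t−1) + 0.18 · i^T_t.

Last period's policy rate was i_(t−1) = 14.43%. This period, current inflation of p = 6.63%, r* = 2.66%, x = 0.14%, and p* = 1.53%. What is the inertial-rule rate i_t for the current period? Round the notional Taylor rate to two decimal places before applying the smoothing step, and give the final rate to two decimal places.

i^T_t = 2.66 + 1.53 + 1.5 × (6.63 − 1.53) + 0.5 × 0.14
   = 2.66 + 1.53 + 7.65 + 0.07 = 11.91
i_t = 0.82 × 14.43 + 0.18 × 11.91 = 11.8326 + 2.1438 = 13.98

13.98%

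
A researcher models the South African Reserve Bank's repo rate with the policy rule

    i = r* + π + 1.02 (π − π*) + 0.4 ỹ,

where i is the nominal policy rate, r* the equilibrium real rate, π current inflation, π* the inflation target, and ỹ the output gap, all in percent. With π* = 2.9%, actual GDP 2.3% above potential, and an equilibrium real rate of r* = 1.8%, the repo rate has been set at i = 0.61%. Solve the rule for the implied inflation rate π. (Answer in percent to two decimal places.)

Output 2.3% above potential → ỹ = 2.3.
Collecting π: i = r* + (1 + 1.02) π − 1.02 π* + 0.4 ỹ
2.02 π = 0.61 − 1.8 + 1.02 × 2.9 − 0.4 × 2.3 = 0.848
π = 0.848 / 2.02 = 0.42

0.42%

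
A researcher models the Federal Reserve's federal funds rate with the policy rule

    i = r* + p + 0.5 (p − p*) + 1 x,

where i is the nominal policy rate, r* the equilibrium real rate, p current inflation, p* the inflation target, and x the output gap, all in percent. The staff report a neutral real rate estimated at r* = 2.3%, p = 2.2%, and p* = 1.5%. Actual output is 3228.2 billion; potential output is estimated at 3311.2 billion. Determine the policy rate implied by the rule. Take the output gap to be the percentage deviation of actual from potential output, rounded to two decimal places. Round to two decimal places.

2.34%

Output gap = 100 × (3228.2 − 3311.2) / 3311.2 = -2.51%.
i = 2.30 + 2.20 + 0.5 × (2.20 − 1.50) + 1 × (-2.51)
   = 2.30 + 2.2 + 0.35 − 2.51 = 2.34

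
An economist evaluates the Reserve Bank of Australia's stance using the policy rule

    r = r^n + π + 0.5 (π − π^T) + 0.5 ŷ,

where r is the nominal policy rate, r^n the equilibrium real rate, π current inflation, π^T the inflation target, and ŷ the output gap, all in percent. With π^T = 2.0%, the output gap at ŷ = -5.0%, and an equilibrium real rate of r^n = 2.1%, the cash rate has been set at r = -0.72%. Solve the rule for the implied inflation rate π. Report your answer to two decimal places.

Collecting π: r = r^n + (1 + 0.5) π − 0.5 π^T + 0.5 ŷ
1.5 π = -0.72 − 2.1 + 0.5 × 2.0 − 0.5 × (-5.0) = 0.68
π = 0.68 / 1.5 = 0.45

0.45%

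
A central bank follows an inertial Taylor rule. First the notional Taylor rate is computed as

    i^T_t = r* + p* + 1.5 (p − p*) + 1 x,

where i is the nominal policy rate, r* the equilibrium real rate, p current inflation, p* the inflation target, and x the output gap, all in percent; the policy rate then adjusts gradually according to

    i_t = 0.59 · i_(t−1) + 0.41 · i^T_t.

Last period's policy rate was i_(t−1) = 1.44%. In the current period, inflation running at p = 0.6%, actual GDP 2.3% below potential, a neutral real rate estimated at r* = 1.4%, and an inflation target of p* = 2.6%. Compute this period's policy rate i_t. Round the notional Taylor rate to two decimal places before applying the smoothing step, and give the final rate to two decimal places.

0.32%

Output 2.3% below potential → x = -2.3.
i^T_t = 1.4 + 2.6 + 1.5 × (0.6 − 2.6) + 1 × (-2.3)
   = 1.4 + 2.6 − 3 − 2.3 = -1.30
i_t = 0.59 × 1.44 + 0.41 × (-1.30) = 0.8496 − 0.533 = 0.32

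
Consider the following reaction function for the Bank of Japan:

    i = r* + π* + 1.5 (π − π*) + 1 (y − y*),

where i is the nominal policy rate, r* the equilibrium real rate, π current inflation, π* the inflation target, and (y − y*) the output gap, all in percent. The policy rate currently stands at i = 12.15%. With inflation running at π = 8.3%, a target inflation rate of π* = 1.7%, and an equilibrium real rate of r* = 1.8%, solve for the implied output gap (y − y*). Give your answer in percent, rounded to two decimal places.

1 (y − y*) = 12.15 − 1.8 − 1.7 − 1.5 × (8.3 − 1.7) = -1.25
(y − y*) = -1.25 / 1 = -1.25

-1.25%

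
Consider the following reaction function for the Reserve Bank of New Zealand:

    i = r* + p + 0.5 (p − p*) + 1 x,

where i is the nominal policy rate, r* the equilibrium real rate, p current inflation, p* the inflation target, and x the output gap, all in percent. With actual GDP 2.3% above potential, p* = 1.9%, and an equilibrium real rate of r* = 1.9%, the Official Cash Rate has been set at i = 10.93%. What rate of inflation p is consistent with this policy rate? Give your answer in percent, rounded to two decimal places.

5.12%

Output 2.3% above potential → x = 2.3.
Collecting p: i = r* + (1 + 0.5) p − 0.5 p* + 1 x
1.5 p = 10.93 − 1.9 + 0.5 × 1.9 − 1 × 2.3 = 7.68
p = 7.68 / 1.5 = 5.12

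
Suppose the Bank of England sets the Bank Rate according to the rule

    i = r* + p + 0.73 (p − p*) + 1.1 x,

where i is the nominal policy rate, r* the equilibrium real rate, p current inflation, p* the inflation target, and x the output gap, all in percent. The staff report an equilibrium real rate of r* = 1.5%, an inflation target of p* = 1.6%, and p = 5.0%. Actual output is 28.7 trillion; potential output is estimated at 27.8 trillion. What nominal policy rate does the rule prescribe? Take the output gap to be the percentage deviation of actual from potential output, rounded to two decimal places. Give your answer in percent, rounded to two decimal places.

Output gap = 100 × (28.7 − 27.8) / 27.8 = 3.24%.
i = 1.50 + 5.00 + 0.73 × (5.00 − 1.60) + 1.1 × 3.24
   = 1.50 + 5 + 2.482 + 3.564 = 12.55

12.55%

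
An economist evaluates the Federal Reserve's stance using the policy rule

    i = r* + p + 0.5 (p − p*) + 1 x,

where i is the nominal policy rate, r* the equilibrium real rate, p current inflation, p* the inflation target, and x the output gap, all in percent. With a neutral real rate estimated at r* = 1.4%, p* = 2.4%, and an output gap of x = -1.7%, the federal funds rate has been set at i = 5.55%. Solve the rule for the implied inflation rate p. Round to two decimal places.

4.70%

Collecting p: i = r* + (1 + 0.5) p − 0.5 p* + 1 x
1.5 p = 5.55 − 1.4 + 0.5 × 2.4 − 1 × (-1.7) = 7.05
p = 7.05 / 1.5 = 4.70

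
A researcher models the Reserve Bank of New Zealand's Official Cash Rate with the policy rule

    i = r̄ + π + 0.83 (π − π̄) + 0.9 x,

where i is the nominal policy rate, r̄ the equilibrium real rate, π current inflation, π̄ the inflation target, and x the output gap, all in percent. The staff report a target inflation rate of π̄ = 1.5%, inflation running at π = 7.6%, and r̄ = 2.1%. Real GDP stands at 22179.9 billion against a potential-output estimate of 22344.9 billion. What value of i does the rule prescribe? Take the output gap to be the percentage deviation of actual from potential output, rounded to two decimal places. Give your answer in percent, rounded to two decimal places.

Output gap = 100 × (22179.9 − 22344.9) / 22344.9 = -0.74%.
i = 2.10 + 7.60 + 0.83 × (7.60 − 1.50) + 0.9 × (-0.74)
   = 2.10 + 7.6 + 5.063 − 0.666 = 14.10

14.10%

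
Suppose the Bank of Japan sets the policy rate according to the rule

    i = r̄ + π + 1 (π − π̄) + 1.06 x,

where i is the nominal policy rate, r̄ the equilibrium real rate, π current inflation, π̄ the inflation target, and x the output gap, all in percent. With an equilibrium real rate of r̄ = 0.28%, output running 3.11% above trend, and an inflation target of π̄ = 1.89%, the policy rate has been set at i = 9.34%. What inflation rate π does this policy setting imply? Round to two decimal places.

3.83%

Output 3.11% above potential → x = 3.11.
Collecting π: i = r̄ + (1 + 1) π − 1 π̄ + 1.06 x
2 π = 9.34 − 0.28 + 1 × 1.89 − 1.06 × 3.11 = 7.6534
π = 7.6534 / 2 = 3.83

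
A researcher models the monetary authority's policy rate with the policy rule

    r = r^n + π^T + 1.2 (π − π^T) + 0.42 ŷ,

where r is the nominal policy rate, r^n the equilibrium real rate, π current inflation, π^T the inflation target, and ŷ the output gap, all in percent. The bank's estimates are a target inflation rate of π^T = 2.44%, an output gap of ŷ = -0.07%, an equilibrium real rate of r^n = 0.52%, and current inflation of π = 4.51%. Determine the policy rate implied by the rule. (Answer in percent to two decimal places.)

5.41%

r = 0.52 + 2.44 + 1.2 × (4.51 − 2.44) + 0.42 × (-0.07)
   = 0.52 + 2.44 + 2.484 − 0.0294 = 5.41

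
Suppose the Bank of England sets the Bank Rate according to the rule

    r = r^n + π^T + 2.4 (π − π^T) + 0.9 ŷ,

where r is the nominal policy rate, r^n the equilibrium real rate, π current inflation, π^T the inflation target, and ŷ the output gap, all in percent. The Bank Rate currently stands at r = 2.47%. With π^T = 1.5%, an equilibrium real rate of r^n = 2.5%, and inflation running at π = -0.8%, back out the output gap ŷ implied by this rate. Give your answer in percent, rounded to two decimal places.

4.43%

0.9 ŷ = 2.47 − 2.5 − 1.5 − 2.4 × ((-0.8) − 1.5) = 3.99
ŷ = 3.99 / 0.9 = 4.43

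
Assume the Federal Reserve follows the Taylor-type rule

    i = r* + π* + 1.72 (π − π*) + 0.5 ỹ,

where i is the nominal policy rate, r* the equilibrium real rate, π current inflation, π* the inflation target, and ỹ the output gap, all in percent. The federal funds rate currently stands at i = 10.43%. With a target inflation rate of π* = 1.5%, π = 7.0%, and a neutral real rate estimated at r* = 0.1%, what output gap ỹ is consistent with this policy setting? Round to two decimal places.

0.5 ỹ = 10.43 − 0.1 − 1.5 − 1.72 × (7.0 − 1.5) = -0.63
ỹ = -0.63 / 0.5 = -1.26

-1.26%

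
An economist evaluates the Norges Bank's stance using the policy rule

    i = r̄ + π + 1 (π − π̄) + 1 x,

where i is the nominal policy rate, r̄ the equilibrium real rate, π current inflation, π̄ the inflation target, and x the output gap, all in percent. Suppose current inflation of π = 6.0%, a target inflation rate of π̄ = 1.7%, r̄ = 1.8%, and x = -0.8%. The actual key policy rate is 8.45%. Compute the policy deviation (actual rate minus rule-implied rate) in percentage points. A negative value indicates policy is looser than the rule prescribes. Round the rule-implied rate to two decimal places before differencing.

i = 1.8 + 6.0 + 1 × (6.0 − 1.7) + 1 × (-0.8)
   = 1.8 + 6 + 4.3 − 0.8 = 11.30
Deviation = 8.45 − 11.30 = -2.85 pp.

-2.85 pp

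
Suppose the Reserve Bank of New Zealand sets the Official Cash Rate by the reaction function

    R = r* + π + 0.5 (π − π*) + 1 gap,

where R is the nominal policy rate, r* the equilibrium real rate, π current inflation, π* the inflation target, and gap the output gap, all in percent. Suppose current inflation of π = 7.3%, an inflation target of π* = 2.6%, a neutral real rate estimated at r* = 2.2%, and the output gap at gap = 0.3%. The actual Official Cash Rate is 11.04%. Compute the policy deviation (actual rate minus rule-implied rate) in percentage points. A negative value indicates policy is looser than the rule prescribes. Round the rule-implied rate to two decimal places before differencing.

R = 2.2 + 7.3 + 0.5 × (7.3 − 2.6) + 1 × 0.3
   = 2.2 + 7.3 + 2.35 + 0.3 = 12.15
Deviation = 11.04 − 12.15 = -1.11 pp.

-1.11 pp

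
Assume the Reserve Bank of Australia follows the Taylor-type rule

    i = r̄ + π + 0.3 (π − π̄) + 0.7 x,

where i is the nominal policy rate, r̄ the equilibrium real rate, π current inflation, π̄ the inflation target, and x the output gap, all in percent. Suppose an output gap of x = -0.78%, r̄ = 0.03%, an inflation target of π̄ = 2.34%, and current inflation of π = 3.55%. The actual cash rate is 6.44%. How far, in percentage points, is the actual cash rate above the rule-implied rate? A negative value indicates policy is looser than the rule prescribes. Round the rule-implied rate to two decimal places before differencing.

3.04 pp

i = 0.03 + 3.55 + 0.3 × (3.55 − 2.34) + 0.7 × (-0.78)
   = 0.03 + 3.55 + 0.363 − 0.546 = 3.40
Deviation = 6.44 − 3.40 = 3.04 pp.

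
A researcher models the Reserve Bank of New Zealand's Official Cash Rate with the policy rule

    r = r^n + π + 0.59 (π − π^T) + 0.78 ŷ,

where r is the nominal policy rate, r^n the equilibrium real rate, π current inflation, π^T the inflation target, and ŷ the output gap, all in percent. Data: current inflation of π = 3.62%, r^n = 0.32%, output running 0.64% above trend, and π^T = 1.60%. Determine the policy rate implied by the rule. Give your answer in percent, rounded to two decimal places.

5.63%

Output 0.64% above potential → ŷ = 0.64.
r = 0.32 + 3.62 + 0.59 × (3.62 − 1.60) + 0.78 × 0.64
   = 0.32 + 3.62 + 1.1918 + 0.4992 = 5.63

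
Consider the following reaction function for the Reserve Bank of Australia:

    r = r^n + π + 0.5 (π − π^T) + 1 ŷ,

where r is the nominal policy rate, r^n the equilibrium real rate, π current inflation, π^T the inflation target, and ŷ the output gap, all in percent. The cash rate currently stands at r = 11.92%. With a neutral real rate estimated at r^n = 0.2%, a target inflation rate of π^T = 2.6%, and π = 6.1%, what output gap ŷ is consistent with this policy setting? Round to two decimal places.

3.87%

1 ŷ = 11.92 − 0.2 − 6.1 − 0.5 × (6.1 − 2.6) = 3.87
ŷ = 3.87 / 1 = 3.87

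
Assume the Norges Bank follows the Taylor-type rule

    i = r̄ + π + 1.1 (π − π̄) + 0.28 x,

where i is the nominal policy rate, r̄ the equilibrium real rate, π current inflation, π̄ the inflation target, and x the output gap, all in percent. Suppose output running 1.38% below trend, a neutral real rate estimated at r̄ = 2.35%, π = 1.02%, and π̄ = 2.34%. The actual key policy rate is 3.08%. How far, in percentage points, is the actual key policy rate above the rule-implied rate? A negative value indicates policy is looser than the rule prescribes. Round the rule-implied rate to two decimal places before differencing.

1.55 pp

Output 1.38% below potential → x = -1.38.
i = 2.35 + 1.02 + 1.1 × (1.02 − 2.34) + 0.28 × (-1.38)
   = 2.35 + 1.02 − 1.452 − 0.3864 = 1.53
Deviation = 3.08 − 1.53 = 1.55 pp.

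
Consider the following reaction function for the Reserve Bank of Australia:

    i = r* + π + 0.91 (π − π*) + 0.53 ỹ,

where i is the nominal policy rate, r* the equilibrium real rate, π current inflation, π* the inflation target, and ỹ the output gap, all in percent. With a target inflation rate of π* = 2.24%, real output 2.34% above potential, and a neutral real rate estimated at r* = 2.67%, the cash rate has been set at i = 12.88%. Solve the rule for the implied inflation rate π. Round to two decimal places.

5.76%

Output 2.34% above potential → ỹ = 2.34.
Collecting π: i = r* + (1 + 0.91) π − 0.91 π* + 0.53 ỹ
1.91 π = 12.88 − 2.67 + 0.91 × 2.24 − 0.53 × 2.34 = 11.0082
π = 11.0082 / 1.91 = 5.76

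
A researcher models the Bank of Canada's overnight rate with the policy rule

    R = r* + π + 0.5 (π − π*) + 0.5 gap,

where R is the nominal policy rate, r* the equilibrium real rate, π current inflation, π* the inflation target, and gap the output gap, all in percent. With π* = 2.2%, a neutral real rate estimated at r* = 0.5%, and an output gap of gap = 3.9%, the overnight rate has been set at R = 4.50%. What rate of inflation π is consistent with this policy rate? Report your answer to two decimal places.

2.10%

Collecting π: R = r* + (1 + 0.5) π − 0.5 π* + 0.5 gap
1.5 π = 4.50 − 0.5 + 0.5 × 2.2 − 0.5 × 3.9 = 3.15
π = 3.15 / 1.5 = 2.10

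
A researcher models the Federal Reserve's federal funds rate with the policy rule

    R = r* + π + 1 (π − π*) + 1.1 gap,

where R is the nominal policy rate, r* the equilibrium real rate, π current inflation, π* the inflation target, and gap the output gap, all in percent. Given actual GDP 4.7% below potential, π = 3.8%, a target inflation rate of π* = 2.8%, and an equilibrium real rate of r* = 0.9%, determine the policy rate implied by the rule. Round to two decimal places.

Output 4.7% below potential → gap = -4.7.
R = 0.9 + 3.8 + 1 × (3.8 − 2.8) + 1.1 × (-4.7)
   = 0.9 + 3.8 + 1 − 5.17 = 0.53

0.53%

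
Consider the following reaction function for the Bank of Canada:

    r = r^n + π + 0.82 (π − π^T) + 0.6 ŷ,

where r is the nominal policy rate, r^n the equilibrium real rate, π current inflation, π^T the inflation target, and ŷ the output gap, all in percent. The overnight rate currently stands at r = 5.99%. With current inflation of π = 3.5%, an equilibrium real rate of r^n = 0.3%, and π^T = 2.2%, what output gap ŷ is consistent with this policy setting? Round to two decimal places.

1.87%

0.6 ŷ = 5.99 − 0.3 − 3.5 − 0.82 × (3.5 − 2.2) = 1.124
ŷ = 1.124 / 0.6 = 1.87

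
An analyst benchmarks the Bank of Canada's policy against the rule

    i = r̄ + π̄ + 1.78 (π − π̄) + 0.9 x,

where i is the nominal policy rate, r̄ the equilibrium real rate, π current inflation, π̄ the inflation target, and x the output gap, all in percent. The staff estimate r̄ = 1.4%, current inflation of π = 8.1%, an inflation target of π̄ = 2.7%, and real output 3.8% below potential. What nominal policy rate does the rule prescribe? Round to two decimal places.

Output 3.8% below potential → x = -3.8.
i = 1.4 + 2.7 + 1.78 × (8.1 − 2.7) + 0.9 × (-3.8)
   = 1.4 + 2.7 + 9.612 − 3.42 = 10.29

10.29%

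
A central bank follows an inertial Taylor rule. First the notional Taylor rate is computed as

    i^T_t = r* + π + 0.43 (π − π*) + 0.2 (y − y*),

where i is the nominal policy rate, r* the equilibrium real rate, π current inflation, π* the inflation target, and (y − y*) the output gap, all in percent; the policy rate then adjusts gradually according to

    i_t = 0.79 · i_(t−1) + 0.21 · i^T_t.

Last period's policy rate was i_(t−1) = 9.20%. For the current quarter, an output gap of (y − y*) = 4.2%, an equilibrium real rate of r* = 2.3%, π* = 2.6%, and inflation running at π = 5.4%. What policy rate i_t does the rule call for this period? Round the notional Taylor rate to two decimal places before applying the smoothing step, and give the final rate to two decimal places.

i^T_t = 2.3 + 5.4 + 0.43 × (5.4 − 2.6) + 0.2 × 4.2
   = 2.3 + 5.4 + 1.204 + 0.84 = 9.74
i_t = 0.79 × 9.20 + 0.21 × 9.74 = 7.268 + 2.0454 = 9.31

9.31%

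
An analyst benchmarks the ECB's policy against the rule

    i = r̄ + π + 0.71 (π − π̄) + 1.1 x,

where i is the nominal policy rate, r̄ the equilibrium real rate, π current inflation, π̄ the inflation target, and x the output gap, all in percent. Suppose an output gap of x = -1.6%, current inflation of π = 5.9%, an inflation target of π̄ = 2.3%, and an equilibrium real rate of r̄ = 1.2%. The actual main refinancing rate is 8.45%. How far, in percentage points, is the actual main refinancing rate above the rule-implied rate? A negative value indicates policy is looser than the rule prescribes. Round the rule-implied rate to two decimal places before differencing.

0.55 pp

i = 1.2 + 5.9 + 0.71 × (5.9 − 2.3) + 1.1 × (-1.6)
   = 1.2 + 5.9 + 2.556 − 1.76 = 7.90
Deviation = 8.45 − 7.90 = 0.55 pp.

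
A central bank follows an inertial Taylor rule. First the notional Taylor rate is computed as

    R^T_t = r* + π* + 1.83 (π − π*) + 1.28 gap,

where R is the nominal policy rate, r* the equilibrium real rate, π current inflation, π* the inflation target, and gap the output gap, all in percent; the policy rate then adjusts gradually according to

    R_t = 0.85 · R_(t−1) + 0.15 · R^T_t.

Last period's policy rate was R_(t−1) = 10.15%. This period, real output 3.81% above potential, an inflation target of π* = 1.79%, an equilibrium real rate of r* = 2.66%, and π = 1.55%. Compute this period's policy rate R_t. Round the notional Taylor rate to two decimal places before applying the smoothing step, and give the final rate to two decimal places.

Output 3.81% above potential → gap = 3.81.
R^T_t = 2.66 + 1.79 + 1.83 × (1.55 − 1.79) + 1.28 × 3.81
   = 2.66 + 1.79 − 0.4392 + 4.8768 = 8.89
R_t = 0.85 × 10.15 + 0.15 × 8.89 = 8.6275 + 1.3335 = 9.96

9.96%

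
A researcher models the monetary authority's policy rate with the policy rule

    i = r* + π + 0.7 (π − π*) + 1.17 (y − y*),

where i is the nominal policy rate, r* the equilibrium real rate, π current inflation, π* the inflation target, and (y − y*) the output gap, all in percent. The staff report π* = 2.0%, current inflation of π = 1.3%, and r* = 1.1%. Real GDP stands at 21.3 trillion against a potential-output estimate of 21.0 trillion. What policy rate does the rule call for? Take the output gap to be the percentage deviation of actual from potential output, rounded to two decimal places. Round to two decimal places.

Output gap = 100 × (21.3 − 21.0) / 21.0 = 1.43%.
i = 1.10 + 1.30 + 0.7 × (1.30 − 2.00) + 1.17 × 1.43
   = 1.10 + 1.3 − 0.49 + 1.6731 = 3.58

3.58%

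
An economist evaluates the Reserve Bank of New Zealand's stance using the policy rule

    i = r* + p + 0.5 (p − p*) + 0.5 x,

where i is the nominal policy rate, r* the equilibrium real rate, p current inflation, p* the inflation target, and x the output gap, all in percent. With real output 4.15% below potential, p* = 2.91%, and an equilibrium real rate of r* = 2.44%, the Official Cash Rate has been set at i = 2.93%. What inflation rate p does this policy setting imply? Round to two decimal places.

Output 4.15% below potential → x = -4.15.
Collecting p: i = r* + (1 + 0.5) p − 0.5 p* + 0.5 x
1.5 p = 2.93 − 2.44 + 0.5 × 2.91 − 0.5 × (-4.15) = 4.02
p = 4.02 / 1.5 = 2.68

2.68%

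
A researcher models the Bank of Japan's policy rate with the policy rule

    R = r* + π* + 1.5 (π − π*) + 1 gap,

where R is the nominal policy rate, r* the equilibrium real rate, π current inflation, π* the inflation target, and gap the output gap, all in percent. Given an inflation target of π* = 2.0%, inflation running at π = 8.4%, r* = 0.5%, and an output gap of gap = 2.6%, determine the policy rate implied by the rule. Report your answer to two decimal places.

R = 0.5 + 2.0 + 1.5 × (8.4 − 2.0) + 1 × 2.6
   = 0.5 + 2 + 9.6 + 2.6 = 14.70

14.70%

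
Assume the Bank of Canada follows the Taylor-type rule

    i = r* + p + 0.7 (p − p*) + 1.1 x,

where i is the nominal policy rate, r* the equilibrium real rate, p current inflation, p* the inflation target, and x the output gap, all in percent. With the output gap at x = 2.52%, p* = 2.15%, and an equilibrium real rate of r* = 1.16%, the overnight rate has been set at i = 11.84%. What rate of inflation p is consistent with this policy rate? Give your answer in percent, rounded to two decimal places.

5.54%

Collecting p: i = r* + (1 + 0.7) p − 0.7 p* + 1.1 x
1.7 p = 11.84 − 1.16 + 0.7 × 2.15 − 1.1 × 2.52 = 9.413
p = 9.413 / 1.7 = 5.54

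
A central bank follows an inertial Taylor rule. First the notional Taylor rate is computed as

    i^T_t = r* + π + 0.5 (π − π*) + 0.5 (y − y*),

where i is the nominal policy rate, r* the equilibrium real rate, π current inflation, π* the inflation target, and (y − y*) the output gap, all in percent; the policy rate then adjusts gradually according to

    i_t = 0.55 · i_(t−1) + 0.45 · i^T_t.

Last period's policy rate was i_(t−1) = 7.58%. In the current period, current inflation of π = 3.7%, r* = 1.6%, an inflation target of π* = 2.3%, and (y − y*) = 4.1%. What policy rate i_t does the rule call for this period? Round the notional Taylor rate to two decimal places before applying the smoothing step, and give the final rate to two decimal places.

7.79%

i^T_t = 1.6 + 3.7 + 0.5 × (3.7 − 2.3) + 0.5 × 4.1
   = 1.6 + 3.7 + 0.7 + 2.05 = 8.05
i_t = 0.55 × 7.58 + 0.45 × 8.05 = 4.169 + 3.6225 = 7.79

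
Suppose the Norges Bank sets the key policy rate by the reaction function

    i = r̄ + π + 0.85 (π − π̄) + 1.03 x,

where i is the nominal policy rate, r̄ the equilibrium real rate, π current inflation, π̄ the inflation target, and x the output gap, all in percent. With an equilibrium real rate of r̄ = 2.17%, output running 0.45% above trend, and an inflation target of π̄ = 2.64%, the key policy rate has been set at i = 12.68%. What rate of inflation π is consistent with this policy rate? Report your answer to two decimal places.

Output 0.45% above potential → x = 0.45.
Collecting π: i = r̄ + (1 + 0.85) π − 0.85 π̄ + 1.03 x
1.85 π = 12.68 − 2.17 + 0.85 × 2.64 − 1.03 × 0.45 = 12.2905
π = 12.2905 / 1.85 = 6.64

6.64%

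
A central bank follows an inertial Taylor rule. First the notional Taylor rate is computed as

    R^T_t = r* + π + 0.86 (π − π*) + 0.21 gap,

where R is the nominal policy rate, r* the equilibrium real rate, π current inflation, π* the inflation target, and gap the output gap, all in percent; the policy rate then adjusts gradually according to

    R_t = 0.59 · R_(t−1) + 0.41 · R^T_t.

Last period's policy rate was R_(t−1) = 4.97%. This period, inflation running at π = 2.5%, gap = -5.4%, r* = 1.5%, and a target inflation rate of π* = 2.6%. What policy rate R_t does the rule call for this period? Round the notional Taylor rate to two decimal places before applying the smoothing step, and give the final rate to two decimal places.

R^T_t = 1.5 + 2.5 + 0.86 × (2.5 − 2.6) + 0.21 × (-5.4)
   = 1.5 + 2.5 − 0.086 − 1.134 = 2.78
R_t = 0.59 × 4.97 + 0.41 × 2.78 = 2.9323 + 1.1398 = 4.07

4.07%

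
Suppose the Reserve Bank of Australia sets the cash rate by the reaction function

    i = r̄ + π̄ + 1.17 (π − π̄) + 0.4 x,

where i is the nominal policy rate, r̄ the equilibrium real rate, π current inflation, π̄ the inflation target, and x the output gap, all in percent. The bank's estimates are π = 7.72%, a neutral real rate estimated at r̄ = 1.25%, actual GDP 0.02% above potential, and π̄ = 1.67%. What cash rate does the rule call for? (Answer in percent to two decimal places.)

10.01%

Output 0.02% above potential → x = 0.02.
i = 1.25 + 1.67 + 1.17 × (7.72 − 1.67) + 0.4 × 0.02
   = 1.25 + 1.67 + 7.0785 + 0.008 = 10.01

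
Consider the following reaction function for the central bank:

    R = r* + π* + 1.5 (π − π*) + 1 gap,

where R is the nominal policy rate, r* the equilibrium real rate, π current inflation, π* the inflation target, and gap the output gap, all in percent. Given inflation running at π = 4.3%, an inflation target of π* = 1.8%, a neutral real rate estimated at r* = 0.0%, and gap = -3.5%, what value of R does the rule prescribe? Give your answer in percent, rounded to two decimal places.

R = 0.0 + 1.8 + 1.5 × (4.3 − 1.8) + 1 × (-3.5)
   = 0.0 + 1.8 + 3.75 − 3.5 = 2.05

2.05%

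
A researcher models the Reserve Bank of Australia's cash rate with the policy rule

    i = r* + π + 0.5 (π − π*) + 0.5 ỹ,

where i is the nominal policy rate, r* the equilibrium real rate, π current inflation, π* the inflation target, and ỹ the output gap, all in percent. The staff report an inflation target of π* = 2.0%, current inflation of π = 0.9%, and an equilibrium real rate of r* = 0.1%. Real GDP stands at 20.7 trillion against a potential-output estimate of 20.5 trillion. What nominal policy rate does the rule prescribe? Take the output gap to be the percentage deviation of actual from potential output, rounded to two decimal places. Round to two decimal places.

Output gap = 100 × (20.7 − 20.5) / 20.5 = 0.98%.
i = 0.10 + 0.90 + 0.5 × (0.90 − 2.00) + 0.5 × 0.98
   = 0.10 + 0.9 − 0.55 + 0.49 = 0.94

0.94%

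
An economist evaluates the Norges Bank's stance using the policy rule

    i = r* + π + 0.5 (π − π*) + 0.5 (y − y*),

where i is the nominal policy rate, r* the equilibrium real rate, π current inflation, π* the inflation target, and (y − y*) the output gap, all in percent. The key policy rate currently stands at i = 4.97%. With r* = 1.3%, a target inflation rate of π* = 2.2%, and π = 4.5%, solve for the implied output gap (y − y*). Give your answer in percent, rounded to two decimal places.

0.5 (y − y*) = 4.97 − 1.3 − 4.5 − 0.5 × (4.5 − 2.2) = -1.98
(y − y*) = -1.98 / 0.5 = -3.96

-3.96%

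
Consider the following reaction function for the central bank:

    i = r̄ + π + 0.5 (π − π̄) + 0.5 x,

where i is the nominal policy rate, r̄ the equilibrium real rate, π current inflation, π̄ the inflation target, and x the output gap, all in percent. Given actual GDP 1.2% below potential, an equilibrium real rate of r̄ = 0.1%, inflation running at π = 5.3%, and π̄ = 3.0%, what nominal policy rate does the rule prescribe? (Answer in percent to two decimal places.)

Output 1.2% below potential → x = -1.2.
i = 0.1 + 5.3 + 0.5 × (5.3 − 3.0) + 0.5 × (-1.2)
   = 0.1 + 5.3 + 1.15 − 0.6 = 5.95

5.95%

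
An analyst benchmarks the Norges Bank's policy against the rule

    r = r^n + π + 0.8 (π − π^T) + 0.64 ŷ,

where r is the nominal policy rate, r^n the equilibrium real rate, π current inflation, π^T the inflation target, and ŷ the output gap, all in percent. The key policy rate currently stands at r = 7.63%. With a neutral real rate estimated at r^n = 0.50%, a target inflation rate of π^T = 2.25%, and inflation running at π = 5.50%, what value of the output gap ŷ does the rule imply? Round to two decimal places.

0.64 ŷ = 7.63 − 0.50 − 5.50 − 0.8 × (5.50 − 2.25) = -0.97
ŷ = -0.97 / 0.64 = -1.52

-1.52%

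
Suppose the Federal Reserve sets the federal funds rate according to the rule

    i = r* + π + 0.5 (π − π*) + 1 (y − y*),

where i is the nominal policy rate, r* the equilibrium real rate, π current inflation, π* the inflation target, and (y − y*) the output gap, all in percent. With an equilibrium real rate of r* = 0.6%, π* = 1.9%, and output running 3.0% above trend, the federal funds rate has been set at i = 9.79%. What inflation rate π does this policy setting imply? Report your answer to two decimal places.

Output 3.0% above potential → (y − y*) = 3.0.
Collecting π: i = r* + (1 + 0.5) π − 0.5 π* + 1 (y − y*)
1.5 π = 9.79 − 0.6 + 0.5 × 1.9 − 1 × 3.0 = 7.14
π = 7.14 / 1.5 = 4.76

4.76%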